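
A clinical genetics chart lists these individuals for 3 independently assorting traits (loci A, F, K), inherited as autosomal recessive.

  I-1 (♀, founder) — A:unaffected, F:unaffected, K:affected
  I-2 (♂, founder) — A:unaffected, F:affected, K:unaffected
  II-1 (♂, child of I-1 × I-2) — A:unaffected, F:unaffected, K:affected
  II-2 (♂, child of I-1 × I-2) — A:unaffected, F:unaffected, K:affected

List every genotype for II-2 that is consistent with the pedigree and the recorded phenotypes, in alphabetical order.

II-2 ∈ {AA Ff kk, Aa Ff kk}

A/I-1 un ·: AA|Aa
A/I-2 un ·: AA|Aa
A/II-1 un I-1×I-2: AA|Aa
A/II-2 un I-1×I-2: AA|Aa
⇒ A over [I-1,I-2,II-1,II-2]: 13 consistent
F/I-1 un ·: FF|Ff
F/I-2 aff ·: ff
F/II-1 un I-1×I-2: Ff
F/II-2 un I-1×I-2: Ff
⇒ F over [I-1,I-2,II-1,II-2]: 2 consistent
K/I-1 aff ·: kk
K/I-2 un ·: Kk
K/II-1 aff I-1×I-2: kk
K/II-2 aff I-1×I-2: kk
⇒ K over [I-1,I-2,II-1,II-2]: 1 consistent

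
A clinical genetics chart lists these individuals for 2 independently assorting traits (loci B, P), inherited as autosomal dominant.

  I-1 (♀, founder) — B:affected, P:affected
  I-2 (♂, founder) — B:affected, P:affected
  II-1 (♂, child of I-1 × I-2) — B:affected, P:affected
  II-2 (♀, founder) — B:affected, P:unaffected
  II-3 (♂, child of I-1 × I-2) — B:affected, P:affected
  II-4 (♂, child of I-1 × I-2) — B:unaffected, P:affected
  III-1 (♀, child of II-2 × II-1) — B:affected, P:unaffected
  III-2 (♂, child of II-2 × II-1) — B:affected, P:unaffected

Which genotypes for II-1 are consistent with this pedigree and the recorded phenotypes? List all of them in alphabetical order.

B/I-1 aff ·: Bb
B/I-2 aff ·: Bb
B/II-1 aff I-1×I-2: Bb|BB
B/II-2 aff ·: Bb|BB
B/II-3 aff I-1×I-2: Bb|BB
B/II-4 un I-1×I-2: bb
B/III-1 aff II-2×II-1: Bb|BB
B/III-2 aff II-2×II-1: Bb|BB
⇒ B over [I-1,I-2,II-1,II-2,II-3,II-4,III-1,III-2]: 26 consistent
P/I-1 aff ·: Pp|PP
P/I-2 aff ·: Pp|PP
P/II-1 aff I-1×I-2: Pp
P/II-2 un ·: pp
P/II-3 aff I-1×I-2: Pp|PP
P/II-4 aff I-1×I-2: Pp|PP
P/III-1 un II-2×II-1: pp
P/III-2 un II-2×II-1: pp
⇒ P over [I-1,I-2,II-1,II-2,II-3,II-4,III-1,III-2]: 12 consistent

II-1 ∈ {BB Pp, Bb Pp}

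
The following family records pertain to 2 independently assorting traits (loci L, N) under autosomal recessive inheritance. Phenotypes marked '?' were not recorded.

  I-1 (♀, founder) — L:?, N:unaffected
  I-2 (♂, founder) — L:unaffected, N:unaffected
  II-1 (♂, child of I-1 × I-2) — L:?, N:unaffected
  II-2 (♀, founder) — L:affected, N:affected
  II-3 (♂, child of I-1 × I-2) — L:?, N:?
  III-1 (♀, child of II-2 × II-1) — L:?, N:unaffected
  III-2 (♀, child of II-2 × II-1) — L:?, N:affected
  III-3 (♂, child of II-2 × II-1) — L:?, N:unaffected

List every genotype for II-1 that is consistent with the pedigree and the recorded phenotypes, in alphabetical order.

L/I-1 ? ·: LL|Ll|ll
L/I-2 un ·: LL|Ll
L/II-1 ? I-1×I-2: LL|Ll|ll
L/II-2 aff ·: ll
L/II-3 ? I-1×I-2: LL|Ll|ll
L/III-1 ? II-2×II-1: Ll|ll
L/III-2 ? II-2×II-1: Ll|ll
L/III-3 ? II-2×II-1: Ll|ll
⇒ L over [I-1,I-2,II-1,II-2,II-3,III-1,III-2,III-3]: 93 consistent
N/I-1 un ·: NN|Nn
N/I-2 un ·: NN|Nn
N/II-1 un I-1×I-2: Nn
N/II-2 aff ·: nn
N/II-3 ? I-1×I-2: NN|Nn|nn
N/III-1 un II-2×II-1: Nn
N/III-2 aff II-2×II-1: nn
N/III-3 un II-2×II-1: Nn
⇒ N over [I-1,I-2,II-1,II-2,II-3,III-1,III-2,III-3]: 7 consistent

II-1 ∈ {LL Nn, Ll Nn, ll Nn}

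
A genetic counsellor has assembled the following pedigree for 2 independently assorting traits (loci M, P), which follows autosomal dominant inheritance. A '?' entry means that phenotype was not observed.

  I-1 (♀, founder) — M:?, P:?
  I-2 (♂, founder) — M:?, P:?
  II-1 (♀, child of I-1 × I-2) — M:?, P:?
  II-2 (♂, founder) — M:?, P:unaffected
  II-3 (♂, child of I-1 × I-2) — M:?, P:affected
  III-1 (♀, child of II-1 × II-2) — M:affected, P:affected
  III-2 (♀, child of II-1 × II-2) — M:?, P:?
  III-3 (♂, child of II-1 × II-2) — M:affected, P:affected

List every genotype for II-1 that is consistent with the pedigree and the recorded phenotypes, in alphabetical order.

II-1 ∈ {MM PP, MM Pp, Mm PP, Mm Pp, mm PP, mm Pp}

M/I-1 ? ·: mm|Mm|MM
M/I-2 ? ·: mm|Mm|MM
M/II-1 ? I-1×I-2: mm|Mm|MM
M/II-2 ? ·: mm|Mm|MM
M/II-3 ? I-1×I-2: mm|Mm|MM
M/III-1 aff II-1×II-2: Mm|MM
M/III-2 ? II-1×II-2: mm|Mm|MM
M/III-3 aff II-1×II-2: Mm|MM
⇒ M over [I-1,I-2,II-1,II-2,II-3,III-1,III-2,III-3]: 390 consistent
P/I-1 ? ·: pp|Pp|PP
P/I-2 ? ·: pp|Pp|PP
P/II-1 ? I-1×I-2: Pp|PP
P/II-2 un ·: pp
P/II-3 aff I-1×I-2: Pp|PP
P/III-1 aff II-1×II-2: Pp
P/III-2 ? II-1×II-2: pp|Pp
P/III-3 aff II-1×II-2: Pp
⇒ P over [I-1,I-2,II-1,II-2,II-3,III-1,III-2,III-3]: 27 consistent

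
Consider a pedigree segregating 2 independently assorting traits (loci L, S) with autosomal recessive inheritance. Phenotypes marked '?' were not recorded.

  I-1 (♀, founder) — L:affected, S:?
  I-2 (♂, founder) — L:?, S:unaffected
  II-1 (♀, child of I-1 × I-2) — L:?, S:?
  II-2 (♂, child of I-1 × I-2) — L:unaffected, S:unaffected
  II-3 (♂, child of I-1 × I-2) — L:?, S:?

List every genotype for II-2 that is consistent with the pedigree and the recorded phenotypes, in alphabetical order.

II-2 ∈ {Ll SS, Ll Ss}

L/I-1 aff ·: ll
L/I-2 ? ·: LL|Ll
L/II-1 ? I-1×I-2: Ll|ll
L/II-2 un I-1×I-2: Ll
L/II-3 ? I-1×I-2: Ll|ll
⇒ L over [I-1,I-2,II-1,II-2,II-3]: 5 consistent
S/I-1 ? ·: SS|Ss|ss
S/I-2 un ·: SS|Ss
S/II-1 ? I-1×I-2: SS|Ss|ss
S/II-2 un I-1×I-2: SS|Ss
S/II-3 ? I-1×I-2: SS|Ss|ss
⇒ S over [I-1,I-2,II-1,II-2,II-3]: 40 consistent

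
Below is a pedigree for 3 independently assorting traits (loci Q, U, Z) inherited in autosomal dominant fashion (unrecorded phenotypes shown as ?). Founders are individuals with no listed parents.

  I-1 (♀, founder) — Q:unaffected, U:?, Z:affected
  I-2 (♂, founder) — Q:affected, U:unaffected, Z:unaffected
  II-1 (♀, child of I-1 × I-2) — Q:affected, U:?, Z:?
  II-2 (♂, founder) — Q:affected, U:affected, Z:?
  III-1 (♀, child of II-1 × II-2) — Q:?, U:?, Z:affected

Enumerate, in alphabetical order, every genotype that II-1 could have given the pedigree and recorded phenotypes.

Q/I-1 un ·: qq
Q/I-2 aff ·: Qq|QQ
Q/II-1 aff I-1×I-2: Qq
Q/II-2 aff ·: Qq|QQ
Q/III-1 ? II-1×II-2: qq|Qq|QQ
⇒ Q over [I-1,I-2,II-1,II-2,III-1]: 10 consistent
U/I-1 ? ·: uu|Uu|UU
U/I-2 un ·: uu
U/II-1 ? I-1×I-2: uu|Uu
U/II-2 aff ·: Uu|UU
U/III-1 ? II-1×II-2: uu|Uu|UU
⇒ U over [I-1,I-2,II-1,II-2,III-1]: 16 consistent
Z/I-1 aff ·: Zz|ZZ
Z/I-2 un ·: zz
Z/II-1 ? I-1×I-2: zz|Zz
Z/II-2 ? ·: zz|Zz|ZZ
Z/III-1 aff II-1×II-2: Zz|ZZ
⇒ Z over [I-1,I-2,II-1,II-2,III-1]: 12 consistent

II-1 ∈ {Qq Uu Zz, Qq Uu zz, Qq uu Zz, Qq uu zz}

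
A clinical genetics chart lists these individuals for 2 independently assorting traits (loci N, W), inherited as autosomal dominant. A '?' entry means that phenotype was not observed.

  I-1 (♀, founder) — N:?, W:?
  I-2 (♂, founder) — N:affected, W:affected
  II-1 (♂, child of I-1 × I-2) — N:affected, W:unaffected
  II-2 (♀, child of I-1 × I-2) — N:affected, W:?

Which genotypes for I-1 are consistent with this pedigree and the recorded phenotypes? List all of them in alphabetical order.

N/I-1 ? ·: nn|Nn|NN
N/I-2 aff ·: Nn|NN
N/II-1 aff I-1×I-2: Nn|NN
N/II-2 aff I-1×I-2: Nn|NN
⇒ N over [I-1,I-2,II-1,II-2]: 15 consistent
W/I-1 ? ·: ww|Ww
W/I-2 aff ·: Ww
W/II-1 un I-1×I-2: ww
W/II-2 ? I-1×I-2: ww|Ww|WW
⇒ W over [I-1,I-2,II-1,II-2]: 5 consistent

I-1 ∈ {NN Ww, NN ww, Nn Ww, Nn ww, nn Ww, nn ww}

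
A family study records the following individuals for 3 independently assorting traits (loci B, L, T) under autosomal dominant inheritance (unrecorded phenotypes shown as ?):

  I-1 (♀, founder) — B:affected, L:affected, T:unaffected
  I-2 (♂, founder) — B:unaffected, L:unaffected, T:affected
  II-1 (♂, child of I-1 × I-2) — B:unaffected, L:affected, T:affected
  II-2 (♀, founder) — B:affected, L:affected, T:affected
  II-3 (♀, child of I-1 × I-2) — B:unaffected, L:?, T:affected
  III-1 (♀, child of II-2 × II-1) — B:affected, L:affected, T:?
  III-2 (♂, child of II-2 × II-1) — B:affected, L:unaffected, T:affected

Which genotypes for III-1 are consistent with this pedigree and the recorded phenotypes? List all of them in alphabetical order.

III-1 ∈ {Bb LL TT, Bb LL Tt, Bb LL tt, Bb Ll TT, Bb Ll Tt, Bb Ll tt}

B/I-1 aff ·: Bb
B/I-2 un ·: bb
B/II-1 un I-1×I-2: bb
B/II-2 aff ·: Bb|BB
B/II-3 un I-1×I-2: bb
B/III-1 aff II-2×II-1: Bb
B/III-2 aff II-2×II-1: Bb
⇒ B over [I-1,I-2,II-1,II-2,II-3,III-1,III-2]: 2 consistent
L/I-1 aff ·: Ll|LL
L/I-2 un ·: ll
L/II-1 aff I-1×I-2: Ll
L/II-2 aff ·: Ll
L/II-3 ? I-1×I-2: ll|Ll
L/III-1 aff II-2×II-1: Ll|LL
L/III-2 un II-2×II-1: ll
⇒ L over [I-1,I-2,II-1,II-2,II-3,III-1,III-2]: 6 consistent
T/I-1 un ·: tt
T/I-2 aff ·: Tt|TT
T/II-1 aff I-1×I-2: Tt
T/II-2 aff ·: Tt|TT
T/II-3 aff I-1×I-2: Tt
T/III-1 ? II-2×II-1: tt|Tt|TT
T/III-2 aff II-2×II-1: Tt|TT
⇒ T over [I-1,I-2,II-1,II-2,II-3,III-1,III-2]: 20 consistent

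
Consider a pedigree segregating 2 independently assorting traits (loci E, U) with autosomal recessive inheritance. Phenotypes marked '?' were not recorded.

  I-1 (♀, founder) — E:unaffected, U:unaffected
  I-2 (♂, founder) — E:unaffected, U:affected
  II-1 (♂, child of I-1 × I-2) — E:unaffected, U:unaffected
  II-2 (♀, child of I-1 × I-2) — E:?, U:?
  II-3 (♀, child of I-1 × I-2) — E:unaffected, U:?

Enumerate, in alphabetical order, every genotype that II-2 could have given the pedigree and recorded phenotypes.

E/I-1 un ·: EE|Ee
E/I-2 un ·: EE|Ee
E/II-1 un I-1×I-2: EE|Ee
E/II-2 ? I-1×I-2: EE|Ee|ee
E/II-3 un I-1×I-2: EE|Ee
⇒ E over [I-1,I-2,II-1,II-2,II-3]: 29 consistent
U/I-1 un ·: UU|Uu
U/I-2 aff ·: uu
U/II-1 un I-1×I-2: Uu
U/II-2 ? I-1×I-2: Uu|uu
U/II-3 ? I-1×I-2: Uu|uu
⇒ U over [I-1,I-2,II-1,II-2,II-3]: 5 consistent

II-2 ∈ {EE Uu, EE uu, Ee Uu, Ee uu, ee Uu, ee uu}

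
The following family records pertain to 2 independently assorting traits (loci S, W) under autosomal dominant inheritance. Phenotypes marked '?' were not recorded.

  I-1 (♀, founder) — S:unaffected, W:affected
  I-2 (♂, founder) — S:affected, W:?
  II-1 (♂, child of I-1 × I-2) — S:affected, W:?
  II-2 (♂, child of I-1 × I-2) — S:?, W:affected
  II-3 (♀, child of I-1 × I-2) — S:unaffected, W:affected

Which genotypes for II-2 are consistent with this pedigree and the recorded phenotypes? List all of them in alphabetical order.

S/I-1 un ·: ss
S/I-2 aff ·: Ss
S/II-1 aff I-1×I-2: Ss
S/II-2 ? I-1×I-2: ss|Ss
S/II-3 un I-1×I-2: ss
⇒ S over [I-1,I-2,II-1,II-2,II-3]: 2 consistent
W/I-1 aff ·: Ww|WW
W/I-2 ? ·: ww|Ww|WW
W/II-1 ? I-1×I-2: ww|Ww|WW
W/II-2 aff I-1×I-2: Ww|WW
W/II-3 aff I-1×I-2: Ww|WW
⇒ W over [I-1,I-2,II-1,II-2,II-3]: 32 consistent

II-2 ∈ {Ss WW, Ss Ww, ss WW, ss Ww}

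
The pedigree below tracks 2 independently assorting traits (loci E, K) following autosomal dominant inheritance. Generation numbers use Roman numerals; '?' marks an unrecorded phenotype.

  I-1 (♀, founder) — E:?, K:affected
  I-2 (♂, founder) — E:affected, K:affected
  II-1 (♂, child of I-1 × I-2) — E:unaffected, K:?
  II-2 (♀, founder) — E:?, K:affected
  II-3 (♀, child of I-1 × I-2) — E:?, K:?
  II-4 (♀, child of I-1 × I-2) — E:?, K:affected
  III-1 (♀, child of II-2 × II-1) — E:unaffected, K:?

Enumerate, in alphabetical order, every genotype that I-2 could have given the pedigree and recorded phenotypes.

E/I-1 ? ·: ee|Ee
E/I-2 aff ·: Ee
E/II-1 un I-1×I-2: ee
E/II-2 ? ·: ee|Ee
E/II-3 ? I-1×I-2: ee|Ee|EE
E/II-4 ? I-1×I-2: ee|Ee|EE
E/III-1 un II-2×II-1: ee
⇒ E over [I-1,I-2,II-1,II-2,II-3,II-4,III-1]: 26 consistent
K/I-1 aff ·: Kk|KK
K/I-2 aff ·: Kk|KK
K/II-1 ? I-1×I-2: kk|Kk|KK
K/II-2 aff ·: Kk|KK
K/II-3 ? I-1×I-2: kk|Kk|KK
K/II-4 aff I-1×I-2: Kk|KK
K/III-1 ? II-2×II-1: kk|Kk|KK
⇒ K over [I-1,I-2,II-1,II-2,II-3,II-4,III-1]: 133 consistent

I-2 ∈ {Ee KK, Ee Kk}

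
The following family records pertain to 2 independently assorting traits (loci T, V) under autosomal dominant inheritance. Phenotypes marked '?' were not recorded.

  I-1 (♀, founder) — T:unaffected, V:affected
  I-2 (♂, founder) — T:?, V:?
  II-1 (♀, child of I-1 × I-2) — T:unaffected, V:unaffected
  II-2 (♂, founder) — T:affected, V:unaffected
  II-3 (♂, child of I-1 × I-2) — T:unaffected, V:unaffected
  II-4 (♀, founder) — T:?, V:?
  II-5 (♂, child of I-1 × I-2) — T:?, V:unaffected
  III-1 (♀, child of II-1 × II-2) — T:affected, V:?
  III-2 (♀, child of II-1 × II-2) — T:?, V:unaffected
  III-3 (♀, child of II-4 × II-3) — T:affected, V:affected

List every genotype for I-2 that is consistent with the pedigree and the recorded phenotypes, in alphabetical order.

T/I-1 un ·: tt
T/I-2 ? ·: tt|Tt
T/II-1 un I-1×I-2: tt
T/II-2 aff ·: Tt|TT
T/II-3 un I-1×I-2: tt
T/II-4 ? ·: Tt|TT
T/II-5 ? I-1×I-2: tt|Tt
T/III-1 aff II-1×II-2: Tt
T/III-2 ? II-1×II-2: tt|Tt
T/III-3 aff II-4×II-3: Tt
⇒ T over [I-1,I-2,II-1,II-2,II-3,II-4,II-5,III-1,III-2,III-3]: 18 consistent
V/I-1 aff ·: Vv
V/I-2 ? ·: vv|Vv
V/II-1 un I-1×I-2: vv
V/II-2 un ·: vv
V/II-3 un I-1×I-2: vv
V/II-4 ? ·: Vv|VV
V/II-5 un I-1×I-2: vv
V/III-1 ? II-1×II-2: vv
V/III-2 un II-1×II-2: vv
V/III-3 aff II-4×II-3: Vv
⇒ V over [I-1,I-2,II-1,II-2,II-3,II-4,II-5,III-1,III-2,III-3]: 4 consistent

I-2 ∈ {Tt Vv, Tt vv, tt Vv, tt vv}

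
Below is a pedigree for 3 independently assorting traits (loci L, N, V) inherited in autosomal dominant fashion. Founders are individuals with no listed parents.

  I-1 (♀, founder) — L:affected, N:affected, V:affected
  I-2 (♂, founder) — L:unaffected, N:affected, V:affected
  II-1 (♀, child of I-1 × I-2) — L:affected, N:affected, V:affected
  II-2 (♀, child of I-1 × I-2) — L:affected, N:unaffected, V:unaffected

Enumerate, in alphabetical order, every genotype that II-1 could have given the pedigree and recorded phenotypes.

L/I-1 aff ·: Ll|LL
L/I-2 un ·: ll
L/II-1 aff I-1×I-2: Ll
L/II-2 aff I-1×I-2: Ll
⇒ L over [I-1,I-2,II-1,II-2]: 2 consistent
N/I-1 aff ·: Nn
N/I-2 aff ·: Nn
N/II-1 aff I-1×I-2: Nn|NN
N/II-2 un I-1×I-2: nn
⇒ N over [I-1,I-2,II-1,II-2]: 2 consistent
V/I-1 aff ·: Vv
V/I-2 aff ·: Vv
V/II-1 aff I-1×I-2: Vv|VV
V/II-2 un I-1×I-2: vv
⇒ V over [I-1,I-2,II-1,II-2]: 2 consistent

II-1 ∈ {Ll NN VV, Ll NN Vv, Ll Nn VV, Ll Nn Vv}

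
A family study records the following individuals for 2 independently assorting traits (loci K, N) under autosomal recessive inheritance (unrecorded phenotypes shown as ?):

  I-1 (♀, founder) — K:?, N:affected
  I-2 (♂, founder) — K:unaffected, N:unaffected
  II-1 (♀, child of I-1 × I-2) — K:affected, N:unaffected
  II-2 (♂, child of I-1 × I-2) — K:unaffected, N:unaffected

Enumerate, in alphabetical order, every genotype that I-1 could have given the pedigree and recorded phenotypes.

I-1 ∈ {Kk nn, kk nn}

K/I-1 ? ·: Kk|kk
K/I-2 un ·: Kk
K/II-1 aff I-1×I-2: kk
K/II-2 un I-1×I-2: KK|Kk
⇒ K over [I-1,I-2,II-1,II-2]: 3 consistent
N/I-1 aff ·: nn
N/I-2 un ·: NN|Nn
N/II-1 un I-1×I-2: Nn
N/II-2 un I-1×I-2: Nn
⇒ N over [I-1,I-2,II-1,II-2]: 2 consistent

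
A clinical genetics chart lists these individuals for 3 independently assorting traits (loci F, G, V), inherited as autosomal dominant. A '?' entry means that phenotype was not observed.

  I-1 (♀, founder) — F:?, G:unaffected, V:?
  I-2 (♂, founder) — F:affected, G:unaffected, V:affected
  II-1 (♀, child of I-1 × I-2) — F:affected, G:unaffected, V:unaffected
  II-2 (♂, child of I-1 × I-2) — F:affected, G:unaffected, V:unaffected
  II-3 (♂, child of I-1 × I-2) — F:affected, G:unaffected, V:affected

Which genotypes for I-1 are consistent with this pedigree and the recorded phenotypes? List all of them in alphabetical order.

F/I-1 ? ·: ff|Ff|FF
F/I-2 aff ·: Ff|FF
F/II-1 aff I-1×I-2: Ff|FF
F/II-2 aff I-1×I-2: Ff|FF
F/II-3 aff I-1×I-2: Ff|FF
⇒ F over [I-1,I-2,II-1,II-2,II-3]: 27 consistent
G/I-1 un ·: gg
G/I-2 un ·: gg
G/II-1 un I-1×I-2: gg
G/II-2 un I-1×I-2: gg
G/II-3 un I-1×I-2: gg
⇒ G over [I-1,I-2,II-1,II-2,II-3]: 1 consistent
V/I-1 ? ·: vv|Vv
V/I-2 aff ·: Vv
V/II-1 un I-1×I-2: vv
V/II-2 un I-1×I-2: vv
V/II-3 aff I-1×I-2: Vv|VV
⇒ V over [I-1,I-2,II-1,II-2,II-3]: 3 consistent

I-1 ∈ {FF gg Vv, FF gg vv, Ff gg Vv, Ff gg vv, ff gg Vv, ff gg vv}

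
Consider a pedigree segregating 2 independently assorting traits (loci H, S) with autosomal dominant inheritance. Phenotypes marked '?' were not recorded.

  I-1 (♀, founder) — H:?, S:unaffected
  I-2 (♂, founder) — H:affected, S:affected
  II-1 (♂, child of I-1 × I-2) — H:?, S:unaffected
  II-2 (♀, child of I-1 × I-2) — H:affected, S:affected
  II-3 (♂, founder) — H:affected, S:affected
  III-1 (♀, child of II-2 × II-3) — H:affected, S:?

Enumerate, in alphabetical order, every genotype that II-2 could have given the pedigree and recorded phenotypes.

H/I-1 ? ·: hh|Hh|HH
H/I-2 aff ·: Hh|HH
H/II-1 ? I-1×I-2: hh|Hh|HH
H/II-2 aff I-1×I-2: Hh|HH
H/II-3 aff ·: Hh|HH
H/III-1 aff II-2×II-3: Hh|HH
⇒ H over [I-1,I-2,II-1,II-2,II-3,III-1]: 64 consistent
S/I-1 un ·: ss
S/I-2 aff ·: Ss
S/II-1 un I-1×I-2: ss
S/II-2 aff I-1×I-2: Ss
S/II-3 aff ·: Ss|SS
S/III-1 ? II-2×II-3: ss|Ss|SS
⇒ S over [I-1,I-2,II-1,II-2,II-3,III-1]: 5 consistent

II-2 ∈ {HH Ss, Hh Ss}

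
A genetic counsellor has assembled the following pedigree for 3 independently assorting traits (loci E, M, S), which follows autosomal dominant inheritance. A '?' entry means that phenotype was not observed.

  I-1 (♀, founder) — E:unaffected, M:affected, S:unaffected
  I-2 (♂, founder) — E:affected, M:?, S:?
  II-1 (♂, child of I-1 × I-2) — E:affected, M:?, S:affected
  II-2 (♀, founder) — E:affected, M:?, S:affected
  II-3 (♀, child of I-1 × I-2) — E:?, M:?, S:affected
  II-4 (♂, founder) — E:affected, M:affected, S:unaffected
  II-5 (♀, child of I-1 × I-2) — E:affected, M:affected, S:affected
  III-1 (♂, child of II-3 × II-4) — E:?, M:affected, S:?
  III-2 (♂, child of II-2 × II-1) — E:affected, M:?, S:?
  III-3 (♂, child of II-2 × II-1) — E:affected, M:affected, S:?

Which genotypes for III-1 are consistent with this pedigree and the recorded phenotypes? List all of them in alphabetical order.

E/I-1 un ·: ee
E/I-2 aff ·: Ee|EE
E/II-1 aff I-1×I-2: Ee
E/II-2 aff ·: Ee|EE
E/II-3 ? I-1×I-2: ee|Ee
E/II-4 aff ·: Ee|EE
E/II-5 aff I-1×I-2: Ee
E/III-1 ? II-3×II-4: ee|Ee|EE
E/III-2 aff II-2×II-1: Ee|EE
E/III-3 aff II-2×II-1: Ee|EE
⇒ E over [I-1,I-2,II-1,II-2,II-3,II-4,II-5,III-1,III-2,III-3]: 104 consistent
M/I-1 aff ·: Mm|MM
M/I-2 ? ·: mm|Mm|MM
M/II-1 ? I-1×I-2: mm|Mm|MM
M/II-2 ? ·: mm|Mm|MM
M/II-3 ? I-1×I-2: mm|Mm|MM
M/II-4 aff ·: Mm|MM
M/II-5 aff I-1×I-2: Mm|MM
M/III-1 aff II-3×II-4: Mm|MM
M/III-2 ? II-2×II-1: mm|Mm|MM
M/III-3 aff II-2×II-1: Mm|MM
⇒ M over [I-1,I-2,II-1,II-2,II-3,II-4,II-5,III-1,III-2,III-3]: 1038 consistent
S/I-1 un ·: ss
S/I-2 ? ·: Ss|SS
S/II-1 aff I-1×I-2: Ss
S/II-2 aff ·: Ss|SS
S/II-3 aff I-1×I-2: Ss
S/II-4 un ·: ss
S/II-5 aff I-1×I-2: Ss
S/III-1 ? II-3×II-4: ss|Ss
S/III-2 ? II-2×II-1: ss|Ss|SS
S/III-3 ? II-2×II-1: ss|Ss|SS
⇒ S over [I-1,I-2,II-1,II-2,II-3,II-4,II-5,III-1,III-2,III-3]: 52 consistent

III-1 ∈ {EE MM Ss, EE MM ss, EE Mm Ss, EE Mm ss, Ee MM Ss, Ee MM ss, Ee Mm Ss, Ee Mm ss, ee MM Ss, ee MM ss, ee Mm Ss, ee Mm ss}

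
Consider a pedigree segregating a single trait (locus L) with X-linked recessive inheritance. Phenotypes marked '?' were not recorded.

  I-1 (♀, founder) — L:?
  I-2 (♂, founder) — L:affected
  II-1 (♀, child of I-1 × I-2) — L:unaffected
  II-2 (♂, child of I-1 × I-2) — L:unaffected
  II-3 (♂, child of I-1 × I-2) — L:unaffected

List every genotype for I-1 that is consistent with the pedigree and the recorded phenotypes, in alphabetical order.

L/I-1 ? ·: X^LX^L|X^LX^l
L/I-2 aff ·: X^lY
L/II-1 un I-1×I-2: X^LX^l
L/II-2 un I-1×I-2: X^LY
L/II-3 un I-1×I-2: X^LY
⇒ L over [I-1,I-2,II-1,II-2,II-3]: 2 consistent

I-1 ∈ {X^LX^L, X^LX^l}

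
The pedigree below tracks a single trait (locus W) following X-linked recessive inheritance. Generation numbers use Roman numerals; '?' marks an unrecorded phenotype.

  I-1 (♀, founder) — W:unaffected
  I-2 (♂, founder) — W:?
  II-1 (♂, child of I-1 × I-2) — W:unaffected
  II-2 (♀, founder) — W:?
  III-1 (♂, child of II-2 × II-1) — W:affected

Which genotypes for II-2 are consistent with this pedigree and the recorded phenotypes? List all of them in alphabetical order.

II-2 ∈ {X^WX^w, X^wX^w}

W/I-1 un ·: X^WX^W|X^WX^w
W/I-2 ? ·: X^WY|X^wY
W/II-1 un I-1×I-2: X^WY
W/II-2 ? ·: X^WX^w|X^wX^w
W/III-1 aff II-2×II-1: X^wY
⇒ W over [I-1,I-2,II-1,II-2,III-1]: 8 consistent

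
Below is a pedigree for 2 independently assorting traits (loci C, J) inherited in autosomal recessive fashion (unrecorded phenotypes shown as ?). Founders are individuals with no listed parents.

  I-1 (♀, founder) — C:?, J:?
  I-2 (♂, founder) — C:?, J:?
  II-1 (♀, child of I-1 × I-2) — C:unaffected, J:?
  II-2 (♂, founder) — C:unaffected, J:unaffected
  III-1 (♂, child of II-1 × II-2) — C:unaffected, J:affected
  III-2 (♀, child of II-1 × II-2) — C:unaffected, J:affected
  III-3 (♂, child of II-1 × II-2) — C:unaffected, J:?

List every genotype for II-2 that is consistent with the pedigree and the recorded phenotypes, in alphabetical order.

II-2 ∈ {CC Jj, Cc Jj}

C/I-1 ? ·: CC|Cc|cc
C/I-2 ? ·: CC|Cc|cc
C/II-1 un I-1×I-2: CC|Cc
C/II-2 un ·: CC|Cc
C/III-1 un II-1×II-2: CC|Cc
C/III-2 un II-1×II-2: CC|Cc
C/III-3 un II-1×II-2: CC|Cc
⇒ C over [I-1,I-2,II-1,II-2,III-1,III-2,III-3]: 148 consistent
J/I-1 ? ·: JJ|Jj|jj
J/I-2 ? ·: JJ|Jj|jj
J/II-1 ? I-1×I-2: Jj|jj
J/II-2 un ·: Jj
J/III-1 aff II-1×II-2: jj
J/III-2 aff II-1×II-2: jj
J/III-3 ? II-1×II-2: JJ|Jj|jj
⇒ J over [I-1,I-2,II-1,II-2,III-1,III-2,III-3]: 29 consistent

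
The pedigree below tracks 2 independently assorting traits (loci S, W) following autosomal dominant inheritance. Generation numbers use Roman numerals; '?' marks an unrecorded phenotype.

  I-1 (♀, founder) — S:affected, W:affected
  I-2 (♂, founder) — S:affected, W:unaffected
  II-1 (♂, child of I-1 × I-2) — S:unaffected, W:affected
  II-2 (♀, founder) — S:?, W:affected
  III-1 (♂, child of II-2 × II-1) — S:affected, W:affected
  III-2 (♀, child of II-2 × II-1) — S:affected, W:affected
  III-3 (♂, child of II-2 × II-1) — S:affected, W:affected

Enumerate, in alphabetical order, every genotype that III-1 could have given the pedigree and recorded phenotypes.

S/I-1 aff ·: Ss
S/I-2 aff ·: Ss
S/II-1 un I-1×I-2: ss
S/II-2 ? ·: Ss|SS
S/III-1 aff II-2×II-1: Ss
S/III-2 aff II-2×II-1: Ss
S/III-3 aff II-2×II-1: Ss
⇒ S over [I-1,I-2,II-1,II-2,III-1,III-2,III-3]: 2 consistent
W/I-1 aff ·: Ww|WW
W/I-2 un ·: ww
W/II-1 aff I-1×I-2: Ww
W/II-2 aff ·: Ww|WW
W/III-1 aff II-2×II-1: Ww|WW
W/III-2 aff II-2×II-1: Ww|WW
W/III-3 aff II-2×II-1: Ww|WW
⇒ W over [I-1,I-2,II-1,II-2,III-1,III-2,III-3]: 32 consistent

III-1 ∈ {Ss WW, Ss Ww}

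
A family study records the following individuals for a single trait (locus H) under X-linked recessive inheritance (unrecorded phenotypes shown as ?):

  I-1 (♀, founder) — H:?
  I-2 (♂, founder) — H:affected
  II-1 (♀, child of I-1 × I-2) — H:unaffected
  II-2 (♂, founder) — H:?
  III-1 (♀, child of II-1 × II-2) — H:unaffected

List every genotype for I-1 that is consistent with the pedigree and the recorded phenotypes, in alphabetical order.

I-1 ∈ {X^HX^H, X^HX^h}

H/I-1 ? ·: X^HX^H|X^HX^h
H/I-2 aff ·: X^hY
H/II-1 un I-1×I-2: X^HX^h
H/II-2 ? ·: X^HY|X^hY
H/III-1 un II-1×II-2: X^HX^H|X^HX^h
⇒ H over [I-1,I-2,II-1,II-2,III-1]: 6 consistent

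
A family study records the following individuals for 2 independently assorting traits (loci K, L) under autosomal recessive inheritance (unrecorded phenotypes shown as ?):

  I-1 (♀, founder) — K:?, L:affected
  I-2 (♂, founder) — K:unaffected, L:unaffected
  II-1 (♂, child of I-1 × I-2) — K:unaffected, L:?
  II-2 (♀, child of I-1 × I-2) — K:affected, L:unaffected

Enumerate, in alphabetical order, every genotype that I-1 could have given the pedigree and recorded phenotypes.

I-1 ∈ {Kk ll, kk ll}

K/I-1 ? ·: Kk|kk
K/I-2 un ·: Kk
K/II-1 un I-1×I-2: KK|Kk
K/II-2 aff I-1×I-2: kk
⇒ K over [I-1,I-2,II-1,II-2]: 3 consistent
L/I-1 aff ·: ll
L/I-2 un ·: LL|Ll
L/II-1 ? I-1×I-2: Ll|ll
L/II-2 un I-1×I-2: Ll
⇒ L over [I-1,I-2,II-1,II-2]: 3 consistent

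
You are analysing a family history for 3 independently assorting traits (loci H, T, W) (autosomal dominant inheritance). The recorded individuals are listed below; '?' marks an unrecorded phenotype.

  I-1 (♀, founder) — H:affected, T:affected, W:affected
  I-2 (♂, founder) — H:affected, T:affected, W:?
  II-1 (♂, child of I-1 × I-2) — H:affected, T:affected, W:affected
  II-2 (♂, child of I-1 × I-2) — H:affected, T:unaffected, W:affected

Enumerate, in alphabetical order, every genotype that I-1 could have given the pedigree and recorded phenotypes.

I-1 ∈ {HH Tt WW, HH Tt Ww, Hh Tt WW, Hh Tt Ww}

H/I-1 aff ·: Hh|HH
H/I-2 aff ·: Hh|HH
H/II-1 aff I-1×I-2: Hh|HH
H/II-2 aff I-1×I-2: Hh|HH
⇒ H over [I-1,I-2,II-1,II-2]: 13 consistent
T/I-1 aff ·: Tt
T/I-2 aff ·: Tt
T/II-1 aff I-1×I-2: Tt|TT
T/II-2 un I-1×I-2: tt
⇒ T over [I-1,I-2,II-1,II-2]: 2 consistent
W/I-1 aff ·: Ww|WW
W/I-2 ? ·: ww|Ww|WW
W/II-1 aff I-1×I-2: Ww|WW
W/II-2 aff I-1×I-2: Ww|WW
⇒ W over [I-1,I-2,II-1,II-2]: 15 consistent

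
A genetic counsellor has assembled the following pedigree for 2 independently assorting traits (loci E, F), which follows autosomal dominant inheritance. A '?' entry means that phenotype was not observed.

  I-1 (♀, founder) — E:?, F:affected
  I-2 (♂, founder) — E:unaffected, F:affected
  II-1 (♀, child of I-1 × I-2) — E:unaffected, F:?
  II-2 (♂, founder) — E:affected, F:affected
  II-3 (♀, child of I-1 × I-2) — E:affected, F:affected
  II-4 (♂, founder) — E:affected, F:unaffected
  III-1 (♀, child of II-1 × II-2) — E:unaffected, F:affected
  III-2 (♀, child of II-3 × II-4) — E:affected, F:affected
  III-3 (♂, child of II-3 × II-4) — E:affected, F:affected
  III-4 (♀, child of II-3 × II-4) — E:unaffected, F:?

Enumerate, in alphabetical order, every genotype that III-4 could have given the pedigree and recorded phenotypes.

E/I-1 ? ·: Ee
E/I-2 un ·: ee
E/II-1 un I-1×I-2: ee
E/II-2 aff ·: Ee
E/II-3 aff I-1×I-2: Ee
E/II-4 aff ·: Ee
E/III-1 un II-1×II-2: ee
E/III-2 aff II-3×II-4: Ee|EE
E/III-3 aff II-3×II-4: Ee|EE
E/III-4 un II-3×II-4: ee
⇒ E over [I-1,I-2,II-1,II-2,II-3,II-4,III-1,III-2,III-3,III-4]: 4 consistent
F/I-1 aff ·: Ff|FF
F/I-2 aff ·: Ff|FF
F/II-1 ? I-1×I-2: ff|Ff|FF
F/II-2 aff ·: Ff|FF
F/II-3 aff I-1×I-2: Ff|FF
F/II-4 un ·: ff
F/III-1 aff II-1×II-2: Ff|FF
F/III-2 aff II-3×II-4: Ff
F/III-3 aff II-3×II-4: Ff
F/III-4 ? II-3×II-4: ff|Ff
⇒ F over [I-1,I-2,II-1,II-2,II-3,II-4,III-1,III-2,III-3,III-4]: 72 consistent

III-4 ∈ {ee Ff, ee ff}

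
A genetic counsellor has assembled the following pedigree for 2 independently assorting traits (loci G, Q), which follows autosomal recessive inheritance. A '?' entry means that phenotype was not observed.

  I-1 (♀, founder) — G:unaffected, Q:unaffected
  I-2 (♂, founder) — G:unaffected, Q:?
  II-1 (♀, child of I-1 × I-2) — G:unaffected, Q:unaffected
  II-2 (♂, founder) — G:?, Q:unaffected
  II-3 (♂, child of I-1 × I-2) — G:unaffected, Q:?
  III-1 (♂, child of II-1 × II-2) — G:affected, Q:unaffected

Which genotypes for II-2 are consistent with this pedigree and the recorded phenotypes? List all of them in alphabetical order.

G/I-1 un ·: GG|Gg
G/I-2 un ·: GG|Gg
G/II-1 un I-1×I-2: Gg
G/II-2 ? ·: Gg|gg
G/II-3 un I-1×I-2: GG|Gg
G/III-1 aff II-1×II-2: gg
⇒ G over [I-1,I-2,II-1,II-2,II-3,III-1]: 12 consistent
Q/I-1 un ·: QQ|Qq
Q/I-2 ? ·: QQ|Qq|qq
Q/II-1 un I-1×I-2: QQ|Qq
Q/II-2 un ·: QQ|Qq
Q/II-3 ? I-1×I-2: QQ|Qq|qq
Q/III-1 un II-1×II-2: QQ|Qq
⇒ Q over [I-1,I-2,II-1,II-2,II-3,III-1]: 64 consistent

II-2 ∈ {Gg QQ, Gg Qq, gg QQ, gg Qq}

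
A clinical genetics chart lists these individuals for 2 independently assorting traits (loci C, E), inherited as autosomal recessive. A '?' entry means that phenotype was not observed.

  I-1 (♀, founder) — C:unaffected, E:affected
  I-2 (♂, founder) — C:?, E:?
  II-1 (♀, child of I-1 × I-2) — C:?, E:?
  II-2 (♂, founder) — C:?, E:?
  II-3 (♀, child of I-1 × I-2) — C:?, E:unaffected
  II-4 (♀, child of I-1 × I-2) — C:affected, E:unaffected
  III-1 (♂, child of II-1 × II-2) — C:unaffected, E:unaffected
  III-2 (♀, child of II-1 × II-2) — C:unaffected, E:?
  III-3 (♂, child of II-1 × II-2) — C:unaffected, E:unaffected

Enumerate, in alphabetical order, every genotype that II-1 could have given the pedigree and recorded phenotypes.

C/I-1 un ·: Cc
C/I-2 ? ·: Cc|cc
C/II-1 ? I-1×I-2: CC|Cc|cc
C/II-2 ? ·: CC|Cc|cc
C/II-3 ? I-1×I-2: CC|Cc|cc
C/II-4 aff I-1×I-2: cc
C/III-1 un II-1×II-2: CC|Cc
C/III-2 un II-1×II-2: CC|Cc
C/III-3 un II-1×II-2: CC|Cc
⇒ C over [I-1,I-2,II-1,II-2,II-3,II-4,III-1,III-2,III-3]: 125 consistent
E/I-1 aff ·: ee
E/I-2 ? ·: EE|Ee
E/II-1 ? I-1×I-2: Ee|ee
E/II-2 ? ·: EE|Ee|ee
E/II-3 un I-1×I-2: Ee
E/II-4 un I-1×I-2: Ee
E/III-1 un II-1×II-2: EE|Ee
E/III-2 ? II-1×II-2: EE|Ee|ee
E/III-3 un II-1×II-2: EE|Ee
⇒ E over [I-1,I-2,II-1,II-2,II-3,II-4,III-1,III-2,III-3]: 47 consistent

II-1 ∈ {CC Ee, CC ee, Cc Ee, Cc ee, cc Ee, cc ee}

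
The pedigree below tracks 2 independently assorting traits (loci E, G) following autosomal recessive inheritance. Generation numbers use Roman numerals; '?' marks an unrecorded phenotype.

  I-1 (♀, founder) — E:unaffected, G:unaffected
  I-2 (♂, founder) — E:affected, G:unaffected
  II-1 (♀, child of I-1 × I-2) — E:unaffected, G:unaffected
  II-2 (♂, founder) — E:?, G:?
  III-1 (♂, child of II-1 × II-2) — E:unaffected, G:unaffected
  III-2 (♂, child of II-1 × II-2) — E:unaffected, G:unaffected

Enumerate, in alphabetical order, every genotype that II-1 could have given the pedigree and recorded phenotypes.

E/I-1 un ·: EE|Ee
E/I-2 aff ·: ee
E/II-1 un I-1×I-2: Ee
E/II-2 ? ·: EE|Ee|ee
E/III-1 un II-1×II-2: EE|Ee
E/III-2 un II-1×II-2: EE|Ee
⇒ E over [I-1,I-2,II-1,II-2,III-1,III-2]: 18 consistent
G/I-1 un ·: GG|Gg
G/I-2 un ·: GG|Gg
G/II-1 un I-1×I-2: GG|Gg
G/II-2 ? ·: GG|Gg|gg
G/III-1 un II-1×II-2: GG|Gg
G/III-2 un II-1×II-2: GG|Gg
⇒ G over [I-1,I-2,II-1,II-2,III-1,III-2]: 51 consistent

II-1 ∈ {Ee GG, Ee Gg}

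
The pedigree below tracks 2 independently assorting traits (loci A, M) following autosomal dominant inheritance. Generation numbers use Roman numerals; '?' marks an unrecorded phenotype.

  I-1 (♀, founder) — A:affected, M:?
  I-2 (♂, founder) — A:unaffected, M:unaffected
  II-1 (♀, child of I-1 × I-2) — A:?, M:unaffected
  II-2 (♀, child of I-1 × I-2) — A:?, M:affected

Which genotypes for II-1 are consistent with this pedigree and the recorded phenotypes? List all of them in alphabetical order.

II-1 ∈ {Aa mm, aa mm}

A/I-1 aff ·: Aa|AA
A/I-2 un ·: aa
A/II-1 ? I-1×I-2: aa|Aa
A/II-2 ? I-1×I-2: aa|Aa
⇒ A over [I-1,I-2,II-1,II-2]: 5 consistent
M/I-1 ? ·: Mm
M/I-2 un ·: mm
M/II-1 un I-1×I-2: mm
M/II-2 aff I-1×I-2: Mm
⇒ M over [I-1,I-2,II-1,II-2]: 1 consistent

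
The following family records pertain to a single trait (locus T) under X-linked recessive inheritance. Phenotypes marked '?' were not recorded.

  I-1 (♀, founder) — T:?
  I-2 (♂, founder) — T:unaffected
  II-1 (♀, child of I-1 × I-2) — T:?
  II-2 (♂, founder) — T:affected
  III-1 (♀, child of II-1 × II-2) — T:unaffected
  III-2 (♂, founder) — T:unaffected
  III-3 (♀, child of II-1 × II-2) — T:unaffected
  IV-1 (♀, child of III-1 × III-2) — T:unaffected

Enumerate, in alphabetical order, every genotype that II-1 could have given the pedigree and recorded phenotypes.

II-1 ∈ {X^TX^T, X^TX^t}

T/I-1 ? ·: X^TX^T|X^TX^t|X^tX^t
T/I-2 un ·: X^TY
T/II-1 ? I-1×I-2: X^TX^T|X^TX^t
T/II-2 aff ·: X^tY
T/III-1 un II-1×II-2: X^TX^t
T/III-2 un ·: X^TY
T/III-3 un II-1×II-2: X^TX^t
T/IV-1 un III-1×III-2: X^TX^T|X^TX^t
⇒ T over [I-1,I-2,II-1,II-2,III-1,III-2,III-3,IV-1]: 8 consistent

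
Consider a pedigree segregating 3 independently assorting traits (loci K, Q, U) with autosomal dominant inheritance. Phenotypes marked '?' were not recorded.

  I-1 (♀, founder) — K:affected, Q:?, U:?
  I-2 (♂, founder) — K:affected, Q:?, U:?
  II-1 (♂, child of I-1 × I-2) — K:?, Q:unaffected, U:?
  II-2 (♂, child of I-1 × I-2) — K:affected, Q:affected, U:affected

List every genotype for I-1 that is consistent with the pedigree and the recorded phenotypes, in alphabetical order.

K/I-1 aff ·: Kk|KK
K/I-2 aff ·: Kk|KK
K/II-1 ? I-1×I-2: kk|Kk|KK
K/II-2 aff I-1×I-2: Kk|KK
⇒ K over [I-1,I-2,II-1,II-2]: 15 consistent
Q/I-1 ? ·: qq|Qq
Q/I-2 ? ·: qq|Qq
Q/II-1 un I-1×I-2: qq
Q/II-2 aff I-1×I-2: Qq|QQ
⇒ Q over [I-1,I-2,II-1,II-2]: 4 consistent
U/I-1 ? ·: uu|Uu|UU
U/I-2 ? ·: uu|Uu|UU
U/II-1 ? I-1×I-2: uu|Uu|UU
U/II-2 aff I-1×I-2: Uu|UU
⇒ U over [I-1,I-2,II-1,II-2]: 21 consistent

I-1 ∈ {KK Qq UU, KK Qq Uu, KK Qq uu, KK qq UU, KK qq Uu, KK qq uu, Kk Qq UU, Kk Qq Uu, Kk Qq uu, Kk qq UU, Kk qq Uu, Kk qq uu}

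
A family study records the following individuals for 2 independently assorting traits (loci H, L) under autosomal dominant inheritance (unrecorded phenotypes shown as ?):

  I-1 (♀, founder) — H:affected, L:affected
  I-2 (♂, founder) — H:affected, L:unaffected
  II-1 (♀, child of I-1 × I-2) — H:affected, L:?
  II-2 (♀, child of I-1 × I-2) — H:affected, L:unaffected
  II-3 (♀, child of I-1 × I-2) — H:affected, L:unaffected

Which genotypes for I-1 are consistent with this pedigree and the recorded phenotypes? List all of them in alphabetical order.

H/I-1 aff ·: Hh|HH
H/I-2 aff ·: Hh|HH
H/II-1 aff I-1×I-2: Hh|HH
H/II-2 aff I-1×I-2: Hh|HH
H/II-3 aff I-1×I-2: Hh|HH
⇒ H over [I-1,I-2,II-1,II-2,II-3]: 25 consistent
L/I-1 aff ·: Ll
L/I-2 un ·: ll
L/II-1 ? I-1×I-2: ll|Ll
L/II-2 un I-1×I-2: ll
L/II-3 un I-1×I-2: ll
⇒ L over [I-1,I-2,II-1,II-2,II-3]: 2 consistent

I-1 ∈ {HH Ll, Hh Ll}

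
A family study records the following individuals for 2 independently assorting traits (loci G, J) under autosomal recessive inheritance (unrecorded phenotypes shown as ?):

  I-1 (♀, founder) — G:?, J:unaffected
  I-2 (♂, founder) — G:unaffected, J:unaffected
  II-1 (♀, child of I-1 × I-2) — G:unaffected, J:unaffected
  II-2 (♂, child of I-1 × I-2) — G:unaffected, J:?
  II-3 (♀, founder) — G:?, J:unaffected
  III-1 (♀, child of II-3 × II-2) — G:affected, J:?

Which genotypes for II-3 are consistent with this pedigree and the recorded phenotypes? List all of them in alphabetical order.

G/I-1 ? ·: GG|Gg|gg
G/I-2 un ·: GG|Gg
G/II-1 un I-1×I-2: GG|Gg
G/II-2 un I-1×I-2: Gg
G/II-3 ? ·: Gg|gg
G/III-1 aff II-3×II-2: gg
⇒ G over [I-1,I-2,II-1,II-2,II-3,III-1]: 16 consistent
J/I-1 un ·: JJ|Jj
J/I-2 un ·: JJ|Jj
J/II-1 un I-1×I-2: JJ|Jj
J/II-2 ? I-1×I-2: JJ|Jj|jj
J/II-3 un ·: JJ|Jj
J/III-1 ? II-3×II-2: JJ|Jj|jj
⇒ J over [I-1,I-2,II-1,II-2,II-3,III-1]: 57 consistent

II-3 ∈ {Gg JJ, Gg Jj, gg JJ, gg Jj}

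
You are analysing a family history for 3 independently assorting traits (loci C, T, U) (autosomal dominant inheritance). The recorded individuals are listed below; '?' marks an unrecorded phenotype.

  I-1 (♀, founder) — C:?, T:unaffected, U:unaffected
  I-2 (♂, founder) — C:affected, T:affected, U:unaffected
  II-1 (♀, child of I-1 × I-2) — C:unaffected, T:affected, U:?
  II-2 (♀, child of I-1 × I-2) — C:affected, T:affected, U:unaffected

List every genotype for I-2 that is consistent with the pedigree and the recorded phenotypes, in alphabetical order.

C/I-1 ? ·: cc|Cc
C/I-2 aff ·: Cc
C/II-1 un I-1×I-2: cc
C/II-2 aff I-1×I-2: Cc|CC
⇒ C over [I-1,I-2,II-1,II-2]: 3 consistent
T/I-1 un ·: tt
T/I-2 aff ·: Tt|TT
T/II-1 aff I-1×I-2: Tt
T/II-2 aff I-1×I-2: Tt
⇒ T over [I-1,I-2,II-1,II-2]: 2 consistent
U/I-1 un ·: uu
U/I-2 un ·: uu
U/II-1 ? I-1×I-2: uu
U/II-2 un I-1×I-2: uu
⇒ U over [I-1,I-2,II-1,II-2]: 1 consistent

I-2 ∈ {Cc TT uu, Cc Tt uu}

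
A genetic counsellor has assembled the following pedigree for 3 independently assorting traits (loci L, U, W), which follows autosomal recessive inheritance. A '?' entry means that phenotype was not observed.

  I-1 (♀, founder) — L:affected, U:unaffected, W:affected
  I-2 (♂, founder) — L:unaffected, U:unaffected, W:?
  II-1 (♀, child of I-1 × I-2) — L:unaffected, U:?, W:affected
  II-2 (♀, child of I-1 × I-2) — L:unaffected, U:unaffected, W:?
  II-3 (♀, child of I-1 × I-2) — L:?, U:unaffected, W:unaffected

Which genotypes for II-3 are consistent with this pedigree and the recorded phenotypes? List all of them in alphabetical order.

II-3 ∈ {Ll UU Ww, Ll Uu Ww, ll UU Ww, ll Uu Ww}

L/I-1 aff ·: ll
L/I-2 un ·: LL|Ll
L/II-1 un I-1×I-2: Ll
L/II-2 un I-1×I-2: Ll
L/II-3 ? I-1×I-2: Ll|ll
⇒ L over [I-1,I-2,II-1,II-2,II-3]: 3 consistent
U/I-1 un ·: UU|Uu
U/I-2 un ·: UU|Uu
U/II-1 ? I-1×I-2: UU|Uu|uu
U/II-2 un I-1×I-2: UU|Uu
U/II-3 un I-1×I-2: UU|Uu
⇒ U over [I-1,I-2,II-1,II-2,II-3]: 29 consistent
W/I-1 aff ·: ww
W/I-2 ? ·: Ww
W/II-1 aff I-1×I-2: ww
W/II-2 ? I-1×I-2: Ww|ww
W/II-3 un I-1×I-2: Ww
⇒ W over [I-1,I-2,II-1,II-2,II-3]: 2 consistent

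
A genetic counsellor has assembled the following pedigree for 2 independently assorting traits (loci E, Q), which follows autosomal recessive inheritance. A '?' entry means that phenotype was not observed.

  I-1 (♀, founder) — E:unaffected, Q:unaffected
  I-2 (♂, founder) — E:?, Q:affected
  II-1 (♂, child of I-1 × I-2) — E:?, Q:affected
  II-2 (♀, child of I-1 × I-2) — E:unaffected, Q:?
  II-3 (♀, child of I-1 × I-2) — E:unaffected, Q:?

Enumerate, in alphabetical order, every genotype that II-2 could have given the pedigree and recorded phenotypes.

II-2 ∈ {EE Qq, EE qq, Ee Qq, Ee qq}

E/I-1 un ·: EE|Ee
E/I-2 ? ·: EE|Ee|ee
E/II-1 ? I-1×I-2: EE|Ee|ee
E/II-2 un I-1×I-2: EE|Ee
E/II-3 un I-1×I-2: EE|Ee
⇒ E over [I-1,I-2,II-1,II-2,II-3]: 32 consistent
Q/I-1 un ·: Qq
Q/I-2 aff ·: qq
Q/II-1 aff I-1×I-2: qq
Q/II-2 ? I-1×I-2: Qq|qq
Q/II-3 ? I-1×I-2: Qq|qq
⇒ Q over [I-1,I-2,II-1,II-2,II-3]: 4 consistent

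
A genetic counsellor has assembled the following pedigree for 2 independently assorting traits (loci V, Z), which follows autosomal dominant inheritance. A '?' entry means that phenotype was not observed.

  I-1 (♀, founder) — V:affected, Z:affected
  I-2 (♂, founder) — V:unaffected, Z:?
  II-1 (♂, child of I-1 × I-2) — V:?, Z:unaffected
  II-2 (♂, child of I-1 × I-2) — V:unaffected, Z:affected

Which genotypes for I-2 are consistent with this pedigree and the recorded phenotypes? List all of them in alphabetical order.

V/I-1 aff ·: Vv
V/I-2 un ·: vv
V/II-1 ? I-1×I-2: vv|Vv
V/II-2 un I-1×I-2: vv
⇒ V over [I-1,I-2,II-1,II-2]: 2 consistent
Z/I-1 aff ·: Zz
Z/I-2 ? ·: zz|Zz
Z/II-1 un I-1×I-2: zz
Z/II-2 aff I-1×I-2: Zz|ZZ
⇒ Z over [I-1,I-2,II-1,II-2]: 3 consistent

I-2 ∈ {vv Zz, vv zz}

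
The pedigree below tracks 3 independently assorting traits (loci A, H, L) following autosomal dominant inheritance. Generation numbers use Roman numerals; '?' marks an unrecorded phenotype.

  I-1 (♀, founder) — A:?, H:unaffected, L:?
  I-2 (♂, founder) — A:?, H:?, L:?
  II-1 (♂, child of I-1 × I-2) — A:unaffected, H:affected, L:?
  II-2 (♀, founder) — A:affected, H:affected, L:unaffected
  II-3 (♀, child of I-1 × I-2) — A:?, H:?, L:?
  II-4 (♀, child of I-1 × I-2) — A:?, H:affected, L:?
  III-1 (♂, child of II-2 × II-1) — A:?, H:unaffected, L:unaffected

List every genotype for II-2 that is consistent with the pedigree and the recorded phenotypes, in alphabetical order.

II-2 ∈ {AA Hh ll, Aa Hh ll}

A/I-1 ? ·: aa|Aa
A/I-2 ? ·: aa|Aa
A/II-1 un I-1×I-2: aa
A/II-2 aff ·: Aa|AA
A/II-3 ? I-1×I-2: aa|Aa|AA
A/II-4 ? I-1×I-2: aa|Aa|AA
A/III-1 ? II-2×II-1: aa|Aa
⇒ A over [I-1,I-2,II-1,II-2,II-3,II-4,III-1]: 54 consistent
H/I-1 un ·: hh
H/I-2 ? ·: Hh|HH
H/II-1 aff I-1×I-2: Hh
H/II-2 aff ·: Hh
H/II-3 ? I-1×I-2: hh|Hh
H/II-4 aff I-1×I-2: Hh
H/III-1 un II-2×II-1: hh
⇒ H over [I-1,I-2,II-1,II-2,II-3,II-4,III-1]: 3 consistent
L/I-1 ? ·: ll|Ll|LL
L/I-2 ? ·: ll|Ll|LL
L/II-1 ? I-1×I-2: ll|Ll
L/II-2 un ·: ll
L/II-3 ? I-1×I-2: ll|Ll|LL
L/II-4 ? I-1×I-2: ll|Ll|LL
L/III-1 un II-2×II-1: ll
⇒ L over [I-1,I-2,II-1,II-2,II-3,II-4,III-1]: 45 consistent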